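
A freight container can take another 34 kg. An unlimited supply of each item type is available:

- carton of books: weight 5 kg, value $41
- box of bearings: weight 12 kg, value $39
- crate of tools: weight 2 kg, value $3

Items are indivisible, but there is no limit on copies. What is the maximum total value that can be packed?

Best value-per-unit is carton of books at 41/5; filling with it alone gives 6×41 = 246.
Optimal mix: 6×carton of books + 2×crate of tools → weight 34, value 252.

$252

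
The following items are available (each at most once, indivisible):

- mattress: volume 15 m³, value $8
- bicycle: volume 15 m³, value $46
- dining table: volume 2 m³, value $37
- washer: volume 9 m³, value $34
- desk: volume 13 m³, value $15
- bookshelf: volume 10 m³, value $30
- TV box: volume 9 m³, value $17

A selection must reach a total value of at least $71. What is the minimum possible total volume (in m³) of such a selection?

11

Subsets with value ≥ 71, sorted by total volume:
- dining table+washer: volume 11, value 71
- bicycle+dining table: volume 17, value 83
- dining table+washer+TV box: volume 20, value 88
Minimum volume: 11 m³.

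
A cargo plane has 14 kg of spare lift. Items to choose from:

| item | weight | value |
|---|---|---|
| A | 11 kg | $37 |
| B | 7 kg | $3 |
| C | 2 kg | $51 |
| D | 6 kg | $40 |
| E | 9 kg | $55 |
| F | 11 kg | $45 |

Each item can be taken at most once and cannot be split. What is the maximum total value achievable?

This is a 0/1 knapsack; check combinations near the capacity.
- C+E: weight 2+9=11, value 51+55=106
- C+F: weight 2+11=13, value 51+45=96
- C+D: weight 2+6=8, value 51+40=91
- A+C: weight 11+2=13, value 37+51=88
- E: weight 9, value 55
Best: $106.

$106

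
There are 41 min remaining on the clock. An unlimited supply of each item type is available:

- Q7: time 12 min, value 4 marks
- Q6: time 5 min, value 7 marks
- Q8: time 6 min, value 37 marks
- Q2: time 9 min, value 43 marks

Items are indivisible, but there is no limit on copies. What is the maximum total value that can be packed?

Best value-per-unit is Q8 at 37/6; filling with it alone gives 6×37 = 222.
Optimal mix: 1×Q6 + 6×Q8 → time 41, value 229.

229 marks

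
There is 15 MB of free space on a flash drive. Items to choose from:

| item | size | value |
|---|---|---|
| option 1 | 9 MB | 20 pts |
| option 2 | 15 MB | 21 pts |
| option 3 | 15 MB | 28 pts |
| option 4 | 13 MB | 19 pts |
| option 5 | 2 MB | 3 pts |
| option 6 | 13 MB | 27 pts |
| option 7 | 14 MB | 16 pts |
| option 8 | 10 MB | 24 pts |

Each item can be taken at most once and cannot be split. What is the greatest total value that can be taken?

30 pts

Check high-value combinations within 15 MB:
- option 5+option 6: size 2+13=15, value 3+27=30
- option 3: size 15, value 28
- option 5+option 8: size 2+10=12, value 3+24=27
- option 6: size 13, value 27
Best: 30 pts.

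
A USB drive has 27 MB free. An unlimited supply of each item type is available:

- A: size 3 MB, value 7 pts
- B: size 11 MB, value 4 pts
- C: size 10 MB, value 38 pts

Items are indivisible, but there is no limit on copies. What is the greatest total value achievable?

Best value-per-unit is C at 38/10; filling with it alone gives 2×38 = 76.
Optimal mix: 2×A + 2×C → size 26, value 90.

90 pts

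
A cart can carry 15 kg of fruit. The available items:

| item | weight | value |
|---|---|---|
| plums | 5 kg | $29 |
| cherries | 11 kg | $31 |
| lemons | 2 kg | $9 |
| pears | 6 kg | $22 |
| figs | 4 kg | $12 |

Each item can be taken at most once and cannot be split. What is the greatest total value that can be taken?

$63

Check high-value combinations within 15 kg:
- plums+pears+figs: weight 5+6+4=15, value 29+22+12=63
- plums+lemons+pears: weight 5+2+6=13, value 29+9+22=60
- plums+pears: weight 5+6=11, value 29+22=51
Best: $63.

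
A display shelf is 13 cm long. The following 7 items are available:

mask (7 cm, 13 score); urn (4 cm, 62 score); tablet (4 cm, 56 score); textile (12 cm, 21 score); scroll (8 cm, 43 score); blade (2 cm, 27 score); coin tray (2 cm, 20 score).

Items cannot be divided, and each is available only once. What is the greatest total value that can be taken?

165 score

Check high-value combinations within 13 cm:
- urn+tablet+blade+coin tray: length 4+4+2+2=12, value 62+56+27+20=165
- urn+tablet+blade: length 4+4+2=10, value 62+56+27=145
- urn+tablet+coin tray: length 4+4+2=10, value 62+56+20=138
- urn+tablet: length 4+4=8, value 62+56=118
Best: 165 score.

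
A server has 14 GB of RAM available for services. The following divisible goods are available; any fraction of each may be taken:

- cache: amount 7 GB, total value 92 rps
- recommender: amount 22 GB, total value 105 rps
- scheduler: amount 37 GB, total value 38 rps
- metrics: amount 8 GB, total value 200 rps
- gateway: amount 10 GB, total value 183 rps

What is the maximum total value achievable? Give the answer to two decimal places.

Take in order of value per unit:
- metrics (200/8 per unit): all 8 → value 200, running total 200.00
- gateway (183/10 per unit): 6 of 10 → value 6×183/10 = 109.8000, running total 309.80
Total 309.80.

309.80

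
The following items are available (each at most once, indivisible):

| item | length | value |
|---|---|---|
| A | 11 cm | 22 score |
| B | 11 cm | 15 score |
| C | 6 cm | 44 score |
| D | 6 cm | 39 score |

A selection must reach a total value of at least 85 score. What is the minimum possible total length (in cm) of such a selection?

23

Subsets with value ≥ 85, sorted by total length:
- A+C+D: length 23, value 105
- B+C+D: length 23, value 98
Minimum length: 23 cm.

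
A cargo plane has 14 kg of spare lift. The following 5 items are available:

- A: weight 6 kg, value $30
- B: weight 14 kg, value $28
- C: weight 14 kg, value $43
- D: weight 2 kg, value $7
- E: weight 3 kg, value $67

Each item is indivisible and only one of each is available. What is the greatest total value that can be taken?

Check high-value combinations within 14 kg:
- A+D+E: weight 6+2+3=11, value 30+7+67=104
- A+E: weight 6+3=9, value 30+67=97
- D+E: weight 2+3=5, value 7+67=74
- E: weight 3, value 67
- C: weight 14, value 43
Best: $104.

$104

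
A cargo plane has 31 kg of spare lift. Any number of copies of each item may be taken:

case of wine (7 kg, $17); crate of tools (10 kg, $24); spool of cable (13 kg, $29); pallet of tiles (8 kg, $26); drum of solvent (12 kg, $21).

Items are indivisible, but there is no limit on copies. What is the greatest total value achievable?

$95

Best value-per-unit is pallet of tiles at 26/8; filling with it alone gives 3×26 = 78.
Optimal mix: 1×case of wine + 3×pallet of tiles → weight 31, value 95.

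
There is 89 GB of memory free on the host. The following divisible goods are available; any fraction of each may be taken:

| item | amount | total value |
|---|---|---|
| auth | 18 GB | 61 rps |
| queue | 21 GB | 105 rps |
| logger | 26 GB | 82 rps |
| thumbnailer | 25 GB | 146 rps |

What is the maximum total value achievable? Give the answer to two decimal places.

Take in order of value per unit:
- thumbnailer (146/25 per unit): all 25 → value 146, running total 146.00
- queue (105/21 per unit): all 21 → value 105, running total 251.00
- auth (61/18 per unit): all 18 → value 61, running total 312.00
- logger (82/26 per unit): 25 of 26 → value 25×82/26 = 78.8462, running total 390.85
Total 390.85.

390.85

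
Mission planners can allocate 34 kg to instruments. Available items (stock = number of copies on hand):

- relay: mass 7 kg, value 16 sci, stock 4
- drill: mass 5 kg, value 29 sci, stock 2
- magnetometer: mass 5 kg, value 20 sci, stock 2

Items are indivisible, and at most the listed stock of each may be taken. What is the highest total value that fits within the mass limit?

Best selections within mass 34 and stock limits:
- 2×relay + 2×drill + 2×magnetometer: mass 34, value 130
- 1×relay + 2×drill + 2×magnetometer: mass 27, value 114
Best: 130 sci.

130 sci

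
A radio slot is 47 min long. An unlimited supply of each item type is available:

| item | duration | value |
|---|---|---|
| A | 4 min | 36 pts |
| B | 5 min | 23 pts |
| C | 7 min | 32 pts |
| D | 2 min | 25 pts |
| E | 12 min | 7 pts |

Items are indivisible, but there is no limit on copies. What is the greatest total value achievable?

575 pts

Best value-per-unit is D at 25/2, and filling with it alone uses duration 23×2=46. No mix of the others beats 23×25 = 575.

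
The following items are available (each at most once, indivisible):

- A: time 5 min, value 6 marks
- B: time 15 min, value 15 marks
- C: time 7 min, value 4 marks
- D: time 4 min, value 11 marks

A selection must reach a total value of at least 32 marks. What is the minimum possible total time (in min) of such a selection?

Subsets with value ≥ 32, sorted by total time:
- A+B+D: time 24, value 32
- A+B+C+D: time 31, value 36
Minimum time: 24 min.

24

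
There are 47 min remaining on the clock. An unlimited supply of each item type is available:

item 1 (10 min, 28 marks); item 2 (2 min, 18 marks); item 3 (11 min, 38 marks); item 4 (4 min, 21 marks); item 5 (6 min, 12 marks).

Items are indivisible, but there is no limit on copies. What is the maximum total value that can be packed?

Best value-per-unit is item 2 at 18/2, and filling with it alone uses time 23×2=46. No mix of the others beats 23×18 = 414.

414 marks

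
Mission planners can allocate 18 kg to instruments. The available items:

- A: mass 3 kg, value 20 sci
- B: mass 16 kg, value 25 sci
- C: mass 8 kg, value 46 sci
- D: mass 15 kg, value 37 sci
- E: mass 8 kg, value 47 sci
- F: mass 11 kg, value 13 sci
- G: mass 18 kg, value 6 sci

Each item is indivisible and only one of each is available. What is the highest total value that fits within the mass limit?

93 sci

Check high-value combinations within 18 kg:
- C+E: mass 8+8=16, value 46+47=93
- A+E: mass 3+8=11, value 20+47=67
- A+C: mass 3+8=11, value 20+46=66
Best: 93 sci.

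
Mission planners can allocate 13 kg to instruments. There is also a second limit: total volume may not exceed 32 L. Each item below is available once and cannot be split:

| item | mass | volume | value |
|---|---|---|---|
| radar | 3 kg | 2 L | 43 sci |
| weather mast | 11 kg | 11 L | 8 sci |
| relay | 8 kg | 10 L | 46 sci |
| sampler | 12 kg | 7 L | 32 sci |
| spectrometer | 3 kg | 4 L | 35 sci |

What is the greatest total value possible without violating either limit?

89 sci

Feasible sets respecting both limits:
- radar+relay: mass 11, volume 12, value 89
- relay+spectrometer: mass 11, volume 14, value 81
- radar+spectrometer: mass 6, volume 6, value 78
- relay: mass 8, volume 10, value 46
Best: 89 sci.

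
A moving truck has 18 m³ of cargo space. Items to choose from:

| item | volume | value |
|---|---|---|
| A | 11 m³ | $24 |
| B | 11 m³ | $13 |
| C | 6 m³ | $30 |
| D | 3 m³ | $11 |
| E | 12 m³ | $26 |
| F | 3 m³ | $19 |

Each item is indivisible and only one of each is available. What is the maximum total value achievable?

$60

Check high-value combinations within 18 m³:
- C+D+F: volume 6+3+3=12, value 30+11+19=60
- C+E: volume 6+12=18, value 30+26=56
- D+E+F: volume 3+12+3=18, value 11+26+19=56
- A+C: volume 11+6=17, value 24+30=54
- A+D+F: volume 11+3+3=17, value 24+11+19=54
Best: $60.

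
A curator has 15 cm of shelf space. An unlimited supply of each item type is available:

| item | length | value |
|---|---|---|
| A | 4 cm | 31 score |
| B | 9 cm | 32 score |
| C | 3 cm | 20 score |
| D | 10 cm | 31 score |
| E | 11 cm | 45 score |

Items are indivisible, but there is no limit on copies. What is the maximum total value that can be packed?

113 score

Best value-per-unit is A at 31/4; filling with it alone gives 3×31 = 93.
Optimal mix: 3×A + 1×C → length 15, value 113.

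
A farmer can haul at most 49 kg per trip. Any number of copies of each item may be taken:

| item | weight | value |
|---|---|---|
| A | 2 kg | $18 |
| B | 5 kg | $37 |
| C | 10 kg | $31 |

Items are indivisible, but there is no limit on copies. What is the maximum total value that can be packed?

$433

Best value-per-unit is A at 18/2; filling with it alone gives 24×18 = 432.
Optimal mix: 22×A + 1×B → weight 49, value 433.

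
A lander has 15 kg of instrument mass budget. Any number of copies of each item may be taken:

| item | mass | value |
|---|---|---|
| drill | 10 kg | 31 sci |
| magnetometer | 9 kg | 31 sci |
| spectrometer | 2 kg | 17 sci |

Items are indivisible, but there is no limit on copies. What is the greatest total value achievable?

Best value-per-unit is spectrometer at 17/2, and filling with it alone uses mass 7×2=14. No mix of the others beats 7×17 = 119.

119 sci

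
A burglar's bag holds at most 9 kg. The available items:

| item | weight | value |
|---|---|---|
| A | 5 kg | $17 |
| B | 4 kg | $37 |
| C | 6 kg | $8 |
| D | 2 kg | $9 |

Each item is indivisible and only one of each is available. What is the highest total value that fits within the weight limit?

Check high-value combinations within 9 kg:
- A+B: weight 5+4=9, value 17+37=54
- B+D: weight 4+2=6, value 37+9=46
- B: weight 4, value 37
- A+D: weight 5+2=7, value 17+9=26
Best: $54.

$54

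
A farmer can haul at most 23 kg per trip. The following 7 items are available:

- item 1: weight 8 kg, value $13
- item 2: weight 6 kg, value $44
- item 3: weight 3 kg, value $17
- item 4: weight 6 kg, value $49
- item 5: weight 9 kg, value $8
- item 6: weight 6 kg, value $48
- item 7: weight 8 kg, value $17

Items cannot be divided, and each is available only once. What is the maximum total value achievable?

$158

Check high-value combinations within 23 kg:
- item 2+item 3+item 4+item 6: weight 6+3+6+6=21, value 44+17+49+48=158
- item 2+item 4+item 6: weight 6+6+6=18, value 44+49+48=141
- item 3+item 4+item 6+item 7: weight 3+6+6+8=23, value 17+49+48+17=131
Best: $158.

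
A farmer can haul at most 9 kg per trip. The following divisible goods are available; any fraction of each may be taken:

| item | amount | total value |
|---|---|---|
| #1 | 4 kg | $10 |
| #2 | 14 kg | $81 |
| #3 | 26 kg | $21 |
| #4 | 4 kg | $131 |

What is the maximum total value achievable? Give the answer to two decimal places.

159.93

Take in order of value per unit:
- #4 (131/4 per unit): all 4 → value 131, running total 131.00
- #2 (81/14 per unit): 5 of 14 → value 5×81/14 = 28.9286, running total 159.93
Total 159.93.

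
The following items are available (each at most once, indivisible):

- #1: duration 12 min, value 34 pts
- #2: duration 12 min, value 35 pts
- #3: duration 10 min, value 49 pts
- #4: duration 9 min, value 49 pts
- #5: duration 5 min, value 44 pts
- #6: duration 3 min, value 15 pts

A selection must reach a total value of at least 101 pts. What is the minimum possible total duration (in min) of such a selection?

17

Subsets with value ≥ 101, sorted by total duration:
- #4+#5+#6: duration 17, value 108
- #3+#5+#6: duration 18, value 108
Minimum duration: 17 min.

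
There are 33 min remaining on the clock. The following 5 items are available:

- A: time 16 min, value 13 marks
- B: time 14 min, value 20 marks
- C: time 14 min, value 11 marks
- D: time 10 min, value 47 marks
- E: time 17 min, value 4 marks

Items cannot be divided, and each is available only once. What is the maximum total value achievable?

Check high-value combinations within 33 min:
- B+D: time 14+10=24, value 20+47=67
- A+D: time 16+10=26, value 13+47=60
- C+D: time 14+10=24, value 11+47=58
Best: 67 marks.

67 marks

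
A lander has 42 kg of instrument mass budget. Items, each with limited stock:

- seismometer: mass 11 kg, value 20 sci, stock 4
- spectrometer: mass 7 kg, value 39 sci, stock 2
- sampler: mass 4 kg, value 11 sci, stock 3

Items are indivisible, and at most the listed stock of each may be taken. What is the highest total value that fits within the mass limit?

131 sci

Top feasible selections:
- 1×seismometer + 2×spectrometer + 3×sampler: mass 37, value 131
- 2×seismometer + 2×spectrometer + 1×sampler: mass 40, value 129
- 1×seismometer + 2×spectrometer + 2×sampler: mass 33, value 120
- 2×seismometer + 2×spectrometer: mass 36, value 118
Best: 131 sci.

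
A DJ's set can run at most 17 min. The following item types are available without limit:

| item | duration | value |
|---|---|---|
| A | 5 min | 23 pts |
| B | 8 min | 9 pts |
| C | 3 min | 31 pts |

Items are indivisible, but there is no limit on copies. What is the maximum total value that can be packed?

Best value-per-unit is C at 31/3, and filling with it alone uses duration 5×3=15. No mix of the others beats 5×31 = 155.

155 pts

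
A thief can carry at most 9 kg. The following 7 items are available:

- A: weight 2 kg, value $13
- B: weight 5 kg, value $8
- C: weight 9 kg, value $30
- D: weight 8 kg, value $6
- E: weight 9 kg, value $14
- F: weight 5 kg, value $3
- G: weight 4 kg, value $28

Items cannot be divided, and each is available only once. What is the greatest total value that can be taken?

$41

Check high-value combinations within 9 kg:
- A+G: weight 2+4=6, value 13+28=41
- B+G: weight 5+4=9, value 8+28=36
- F+G: weight 5+4=9, value 3+28=31
- C: weight 9, value 30
Best: $41.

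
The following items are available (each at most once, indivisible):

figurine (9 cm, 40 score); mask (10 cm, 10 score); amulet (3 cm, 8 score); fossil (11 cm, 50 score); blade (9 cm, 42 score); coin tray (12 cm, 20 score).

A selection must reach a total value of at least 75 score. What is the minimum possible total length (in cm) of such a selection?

18

Subsets with value ≥ 75, sorted by total length:
- figurine+blade: length 18, value 82
- fossil+blade: length 20, value 92
Minimum length: 18 cm.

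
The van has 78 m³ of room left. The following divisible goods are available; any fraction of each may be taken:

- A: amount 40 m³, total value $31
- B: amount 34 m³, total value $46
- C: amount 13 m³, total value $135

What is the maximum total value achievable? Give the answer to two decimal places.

Take in order of value per unit:
- C (135/13 per unit): all 13 → value 135, running total 135.00
- B (46/34 per unit): all 34 → value 46, running total 181.00
- A (31/40 per unit): 31 of 40 → value 31×31/40 = 24.0250, running total 205.03
Total 205.03.

205.03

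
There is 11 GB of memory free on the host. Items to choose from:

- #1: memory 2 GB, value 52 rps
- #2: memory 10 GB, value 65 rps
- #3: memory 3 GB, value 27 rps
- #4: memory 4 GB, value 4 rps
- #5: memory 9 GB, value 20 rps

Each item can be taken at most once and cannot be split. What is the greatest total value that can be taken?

Check high-value combinations within 11 GB:
- #1+#3+#4: memory 2+3+4=9, value 52+27+4=83
- #1+#3: memory 2+3=5, value 52+27=79
- #1+#5: memory 2+9=11, value 52+20=72
Best: 83 rps.

83 rps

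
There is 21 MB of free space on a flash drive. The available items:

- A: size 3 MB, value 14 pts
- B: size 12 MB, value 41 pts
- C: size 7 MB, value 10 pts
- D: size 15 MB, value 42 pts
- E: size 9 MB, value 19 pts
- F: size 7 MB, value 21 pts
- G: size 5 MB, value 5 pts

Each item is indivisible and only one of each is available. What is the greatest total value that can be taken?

62 pts

Check high-value combinations within 21 MB:
- B+F: size 12+7=19, value 41+21=62
- A+B+G: size 3+12+5=20, value 14+41+5=60
- B+E: size 12+9=21, value 41+19=60
- A+D: size 3+15=18, value 14+42=56
Best: 62 pts.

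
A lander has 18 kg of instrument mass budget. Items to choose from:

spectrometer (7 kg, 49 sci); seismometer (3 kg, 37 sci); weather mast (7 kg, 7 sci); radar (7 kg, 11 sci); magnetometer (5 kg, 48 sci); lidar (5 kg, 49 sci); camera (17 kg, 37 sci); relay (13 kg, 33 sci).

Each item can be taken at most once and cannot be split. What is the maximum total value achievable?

This is a 0/1 knapsack; check combinations near the capacity.
- spectrometer+magnetometer+lidar: mass 7+5+5=17, value 49+48+49=146
- spectrometer+seismometer+lidar: mass 7+3+5=15, value 49+37+49=135
- seismometer+magnetometer+lidar: mass 3+5+5=13, value 37+48+49=134
- spectrometer+seismometer+magnetometer: mass 7+3+5=15, value 49+37+48=134
- radar+magnetometer+lidar: mass 7+5+5=17, value 11+48+49=108
Best: 146 sci.

146 sci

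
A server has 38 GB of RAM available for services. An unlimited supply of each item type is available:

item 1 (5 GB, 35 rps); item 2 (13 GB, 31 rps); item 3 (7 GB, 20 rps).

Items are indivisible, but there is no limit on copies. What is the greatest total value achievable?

245 rps

Best value-per-unit is item 1 at 35/5, and filling with it alone uses memory 7×5=35. No mix of the others beats 7×35 = 245.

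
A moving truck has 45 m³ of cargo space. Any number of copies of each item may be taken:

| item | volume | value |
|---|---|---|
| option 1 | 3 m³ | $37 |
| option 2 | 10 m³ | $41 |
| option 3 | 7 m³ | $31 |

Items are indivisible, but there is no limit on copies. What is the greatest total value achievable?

Best value-per-unit is option 1 at 37/3, and filling with it alone uses volume 15×3=45. No mix of the others beats 15×37 = 555.

$555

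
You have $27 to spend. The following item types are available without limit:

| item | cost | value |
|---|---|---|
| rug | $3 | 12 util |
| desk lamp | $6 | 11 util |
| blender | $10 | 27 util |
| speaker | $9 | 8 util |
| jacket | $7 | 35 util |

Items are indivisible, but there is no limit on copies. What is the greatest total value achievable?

Best value-per-unit is jacket at 35/7; filling with it alone gives 3×35 = 105.
Optimal mix: 2×rug + 3×jacket → cost 27, value 129.

129 util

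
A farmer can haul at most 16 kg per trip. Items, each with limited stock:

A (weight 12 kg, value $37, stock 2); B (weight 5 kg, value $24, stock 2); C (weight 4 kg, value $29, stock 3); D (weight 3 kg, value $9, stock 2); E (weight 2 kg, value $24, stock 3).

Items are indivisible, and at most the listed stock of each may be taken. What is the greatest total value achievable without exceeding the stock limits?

$135

Top feasible selections:
- 3×C + 2×E: weight 16, value 135
- 2×C + 3×E: weight 14, value 130
Best: $135.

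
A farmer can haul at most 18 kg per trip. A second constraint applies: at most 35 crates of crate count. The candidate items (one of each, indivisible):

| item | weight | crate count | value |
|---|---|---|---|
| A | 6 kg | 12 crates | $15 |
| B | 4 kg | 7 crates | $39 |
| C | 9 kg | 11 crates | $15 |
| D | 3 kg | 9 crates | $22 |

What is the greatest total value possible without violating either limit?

$76

Feasible sets respecting both limits:
- A+B+D: weight 13, crate count 28, value 76
- B+C+D: weight 16, crate count 27, value 76
- B+D: weight 7, crate count 16, value 61
Best: $76.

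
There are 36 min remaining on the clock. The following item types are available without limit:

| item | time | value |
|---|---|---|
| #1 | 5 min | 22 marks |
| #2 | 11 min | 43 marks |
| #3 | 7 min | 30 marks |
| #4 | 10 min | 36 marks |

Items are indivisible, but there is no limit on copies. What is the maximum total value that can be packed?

156 marks

Best value-per-unit is #1 at 22/5; filling with it alone gives 7×22 = 154.
Optimal mix: 3×#1 + 3×#3 → time 36, value 156.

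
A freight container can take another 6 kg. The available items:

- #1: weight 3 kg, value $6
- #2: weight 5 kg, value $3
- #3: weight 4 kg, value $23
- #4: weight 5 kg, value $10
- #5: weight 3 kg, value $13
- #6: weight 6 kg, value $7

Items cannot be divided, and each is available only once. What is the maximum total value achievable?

$23

Check high-value combinations within 6 kg:
- #3: weight 4, value 23
- #1+#5: weight 3+3=6, value 6+13=19
- #5: weight 3, value 13
- #4: weight 5, value 10
Best: $23.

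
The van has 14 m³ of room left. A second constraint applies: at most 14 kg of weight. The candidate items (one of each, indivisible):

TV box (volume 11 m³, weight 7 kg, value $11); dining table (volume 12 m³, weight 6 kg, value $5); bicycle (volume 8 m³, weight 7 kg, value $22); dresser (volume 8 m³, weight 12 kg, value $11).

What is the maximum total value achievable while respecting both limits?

$22

Feasible sets respecting both limits:
- bicycle: volume 8, weight 7, value 22
- TV box: volume 11, weight 7, value 11
- dresser: volume 8, weight 12, value 11
- dining table: volume 12, weight 6, value 5
Best: $22.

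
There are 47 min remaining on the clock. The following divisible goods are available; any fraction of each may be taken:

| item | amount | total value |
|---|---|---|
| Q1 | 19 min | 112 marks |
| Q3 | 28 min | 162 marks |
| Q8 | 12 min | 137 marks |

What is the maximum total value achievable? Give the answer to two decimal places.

Take in order of value per unit:
- Q8 (137/12 per unit): all 12 → value 137, running total 137.00
- Q1 (112/19 per unit): all 19 → value 112, running total 249.00
- Q3 (162/28 per unit): 16 of 28 → value 16×162/28 = 92.5714, running total 341.57
Total 341.57.

341.57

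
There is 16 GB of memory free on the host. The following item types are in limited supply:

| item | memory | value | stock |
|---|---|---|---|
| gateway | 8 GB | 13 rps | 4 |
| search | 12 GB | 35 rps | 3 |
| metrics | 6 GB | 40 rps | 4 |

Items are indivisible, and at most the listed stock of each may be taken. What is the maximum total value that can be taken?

80 rps

Best selections within memory 16 and stock limits:
- 2×metrics: memory 12, value 80
- 1×gateway + 1×metrics: memory 14, value 53
- 1×metrics: memory 6, value 40
Best: 80 rps.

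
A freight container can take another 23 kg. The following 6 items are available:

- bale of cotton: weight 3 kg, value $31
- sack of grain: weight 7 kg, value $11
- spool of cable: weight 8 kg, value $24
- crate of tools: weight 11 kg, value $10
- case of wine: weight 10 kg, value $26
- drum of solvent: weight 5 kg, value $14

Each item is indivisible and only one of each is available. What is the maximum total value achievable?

$81

This is a 0/1 knapsack; check combinations near the capacity.
- bale of cotton+spool of cable+case of wine: weight 3+8+10=21, value 31+24+26=81
- bale of cotton+sack of grain+spool of cable+drum of solvent: weight 3+7+8+5=23, value 31+11+24+14=80
- bale of cotton+case of wine+drum of solvent: weight 3+10+5=18, value 31+26+14=71
- bale of cotton+spool of cable+drum of solvent: weight 3+8+5=16, value 31+24+14=69
- bale of cotton+sack of grain+case of wine: weight 3+7+10=20, value 31+11+26=68
Best: $81.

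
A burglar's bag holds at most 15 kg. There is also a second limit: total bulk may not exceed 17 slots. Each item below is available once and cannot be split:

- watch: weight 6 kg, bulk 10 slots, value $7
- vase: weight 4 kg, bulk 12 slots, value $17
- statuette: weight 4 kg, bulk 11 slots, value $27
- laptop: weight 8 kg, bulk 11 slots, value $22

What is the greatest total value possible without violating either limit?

Feasible sets respecting both limits:
- statuette: weight 4, bulk 11, value 27
- laptop: weight 8, bulk 11, value 22
- vase: weight 4, bulk 12, value 17
Best: $27.

$27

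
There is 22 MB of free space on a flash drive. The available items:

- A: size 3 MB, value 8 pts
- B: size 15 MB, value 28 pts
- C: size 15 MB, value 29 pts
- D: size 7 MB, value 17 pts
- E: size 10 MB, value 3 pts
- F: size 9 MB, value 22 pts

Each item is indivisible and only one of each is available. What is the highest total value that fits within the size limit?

47 pts

Check high-value combinations within 22 MB:
- A+D+F: size 3+7+9=19, value 8+17+22=47
- C+D: size 15+7=22, value 29+17=46
- B+D: size 15+7=22, value 28+17=45
- D+F: size 7+9=16, value 17+22=39
Best: 47 pts.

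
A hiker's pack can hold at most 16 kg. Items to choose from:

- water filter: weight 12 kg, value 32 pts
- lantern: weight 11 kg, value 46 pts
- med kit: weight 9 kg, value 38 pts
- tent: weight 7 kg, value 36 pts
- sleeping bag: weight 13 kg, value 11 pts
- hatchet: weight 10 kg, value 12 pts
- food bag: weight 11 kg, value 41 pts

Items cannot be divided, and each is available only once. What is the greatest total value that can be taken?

Check high-value combinations within 16 kg:
- med kit+tent: weight 9+7=16, value 38+36=74
- lantern: weight 11, value 46
- food bag: weight 11, value 41
Best: 74 pts.

74 pts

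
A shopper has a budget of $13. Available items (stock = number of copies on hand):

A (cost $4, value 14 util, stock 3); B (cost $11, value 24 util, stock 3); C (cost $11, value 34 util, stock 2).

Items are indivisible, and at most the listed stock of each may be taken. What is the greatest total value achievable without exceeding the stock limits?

Best selections within cost 13 and stock limits:
- 3×A: cost 12, value 42
- 1×C: cost 11, value 34
- 2×A: cost 8, value 28
- 1×B: cost 11, value 24
Best: 42 util.

42 util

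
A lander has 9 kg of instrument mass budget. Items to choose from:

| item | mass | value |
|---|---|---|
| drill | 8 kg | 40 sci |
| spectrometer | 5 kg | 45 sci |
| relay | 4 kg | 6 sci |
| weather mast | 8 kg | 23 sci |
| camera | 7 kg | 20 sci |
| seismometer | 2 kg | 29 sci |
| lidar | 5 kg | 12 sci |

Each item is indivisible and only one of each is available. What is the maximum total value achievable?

Check high-value combinations within 9 kg:
- spectrometer+seismometer: mass 5+2=7, value 45+29=74
- spectrometer+relay: mass 5+4=9, value 45+6=51
- camera+seismometer: mass 7+2=9, value 20+29=49
- spectrometer: mass 5, value 45
- seismometer+lidar: mass 2+5=7, value 29+12=41
Best: 74 sci.

74 sci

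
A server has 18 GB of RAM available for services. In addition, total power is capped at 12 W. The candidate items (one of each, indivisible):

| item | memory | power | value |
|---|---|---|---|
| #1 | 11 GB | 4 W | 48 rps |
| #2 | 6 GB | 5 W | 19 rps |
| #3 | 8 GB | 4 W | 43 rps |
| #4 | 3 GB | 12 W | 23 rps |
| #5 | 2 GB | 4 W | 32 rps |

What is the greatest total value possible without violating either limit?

Feasible sets respecting both limits:
- #1+#5: memory 13, power 8, value 80
- #3+#5: memory 10, power 8, value 75
- #1+#2: memory 17, power 9, value 67
Best: 80 rps.

80 rps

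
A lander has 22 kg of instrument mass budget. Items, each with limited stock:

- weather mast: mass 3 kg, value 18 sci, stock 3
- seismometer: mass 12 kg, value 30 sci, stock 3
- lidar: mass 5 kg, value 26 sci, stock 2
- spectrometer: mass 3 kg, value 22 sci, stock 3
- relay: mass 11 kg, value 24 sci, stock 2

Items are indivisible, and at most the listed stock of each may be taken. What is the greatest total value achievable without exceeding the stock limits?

Best selections within mass 22 and stock limits:
- 1×weather mast + 2×lidar + 3×spectrometer: mass 22, value 136
- 2×weather mast + 2×lidar + 2×spectrometer: mass 22, value 132
Best: 136 sci.

136 sci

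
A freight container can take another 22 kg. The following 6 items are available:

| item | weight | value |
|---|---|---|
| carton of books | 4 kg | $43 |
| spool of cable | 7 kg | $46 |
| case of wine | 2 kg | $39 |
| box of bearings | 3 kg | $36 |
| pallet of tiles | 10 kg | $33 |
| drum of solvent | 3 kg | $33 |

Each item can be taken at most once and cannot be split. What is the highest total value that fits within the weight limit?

$197

Check high-value combinations within 22 kg:
- carton of books+spool of cable+case of wine+box of bearings+drum of solvent: weight 4+7+2+3+3=19, value 43+46+39+36+33=197
- carton of books+case of wine+box of bearings+pallet of tiles+drum of solvent: weight 4+2+3+10+3=22, value 43+39+36+33+33=184
- carton of books+spool of cable+case of wine+box of bearings: weight 4+7+2+3=16, value 43+46+39+36=164
Best: $197.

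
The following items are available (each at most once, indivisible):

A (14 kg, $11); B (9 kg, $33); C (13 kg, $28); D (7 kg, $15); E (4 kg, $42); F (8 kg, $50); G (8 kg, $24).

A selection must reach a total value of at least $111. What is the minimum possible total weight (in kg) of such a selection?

20

Subsets with value ≥ 111, sorted by total weight:
- E+F+G: weight 20, value 116
- B+E+F: weight 21, value 125
- C+E+F: weight 25, value 120
- D+E+F+G: weight 27, value 131
Minimum weight: 20 kg.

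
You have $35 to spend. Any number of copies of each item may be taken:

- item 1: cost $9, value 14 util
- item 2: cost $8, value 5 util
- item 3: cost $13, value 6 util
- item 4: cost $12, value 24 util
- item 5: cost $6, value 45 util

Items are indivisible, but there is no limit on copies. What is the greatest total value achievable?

Best value-per-unit is item 5 at 45/6, and filling with it alone uses cost 5×6=30. No mix of the others beats 5×45 = 225.

225 util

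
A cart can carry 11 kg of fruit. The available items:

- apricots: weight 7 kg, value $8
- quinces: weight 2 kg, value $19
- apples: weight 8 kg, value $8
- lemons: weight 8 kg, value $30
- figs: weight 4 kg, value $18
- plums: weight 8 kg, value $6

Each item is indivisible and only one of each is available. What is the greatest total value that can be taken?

$49

Check high-value combinations within 11 kg:
- quinces+lemons: weight 2+8=10, value 19+30=49
- quinces+figs: weight 2+4=6, value 19+18=37
- lemons: weight 8, value 30
- apricots+quinces: weight 7+2=9, value 8+19=27
Best: $49.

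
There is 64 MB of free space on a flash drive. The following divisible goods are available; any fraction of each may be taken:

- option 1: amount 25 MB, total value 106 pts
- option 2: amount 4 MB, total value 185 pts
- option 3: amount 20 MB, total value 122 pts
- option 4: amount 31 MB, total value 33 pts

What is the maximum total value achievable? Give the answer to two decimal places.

428.97

Take in order of value per unit:
- option 2 (185/4 per unit): all 4 → value 185, running total 185.00
- option 3 (122/20 per unit): all 20 → value 122, running total 307.00
- option 1 (106/25 per unit): all 25 → value 106, running total 413.00
- option 4 (33/31 per unit): 15 of 31 → value 15×33/31 = 15.9677, running total 428.97
Total 428.97.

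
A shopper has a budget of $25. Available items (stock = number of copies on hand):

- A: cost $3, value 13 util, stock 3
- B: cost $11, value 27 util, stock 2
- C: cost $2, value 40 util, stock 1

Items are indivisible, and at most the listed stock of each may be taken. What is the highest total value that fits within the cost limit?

106 util

Top feasible selections:
- 3×A + 1×B + 1×C: cost 22, value 106
- 2×B + 1×C: cost 24, value 94
Best: 106 util.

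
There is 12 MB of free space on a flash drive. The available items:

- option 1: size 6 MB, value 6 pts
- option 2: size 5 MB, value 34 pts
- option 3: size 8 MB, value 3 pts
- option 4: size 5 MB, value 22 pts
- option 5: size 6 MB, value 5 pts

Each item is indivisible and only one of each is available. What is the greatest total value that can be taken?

56 pts

This is a 0/1 knapsack; check combinations near the capacity.
- option 2+option 4: size 5+5=10, value 34+22=56
- option 1+option 2: size 6+5=11, value 6+34=40
- option 2+option 5: size 5+6=11, value 34+5=39
- option 2: size 5, value 34
Best: 56 pts.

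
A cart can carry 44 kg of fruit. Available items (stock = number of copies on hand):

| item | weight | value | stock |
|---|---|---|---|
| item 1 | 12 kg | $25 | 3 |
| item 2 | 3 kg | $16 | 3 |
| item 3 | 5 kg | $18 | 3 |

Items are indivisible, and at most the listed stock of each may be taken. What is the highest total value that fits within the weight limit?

Best selections within weight 44 and stock limits:
- 2×item 1 + 3×item 2 + 2×item 3: weight 43, value 134
- 1×item 1 + 3×item 2 + 3×item 3: weight 36, value 127
- 2×item 1 + 1×item 2 + 3×item 3: weight 42, value 120
- 2×item 1 + 2×item 2 + 2×item 3: weight 40, value 118
Best: $134.

$134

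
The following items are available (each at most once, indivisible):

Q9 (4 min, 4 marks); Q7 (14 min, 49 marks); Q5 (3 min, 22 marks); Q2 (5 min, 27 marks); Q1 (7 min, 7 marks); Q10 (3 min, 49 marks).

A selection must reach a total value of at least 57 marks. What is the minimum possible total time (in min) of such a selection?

Subsets with value ≥ 57, sorted by total time:
- Q5+Q10: time 6, value 71
- Q2+Q10: time 8, value 76
Minimum time: 6 min.

6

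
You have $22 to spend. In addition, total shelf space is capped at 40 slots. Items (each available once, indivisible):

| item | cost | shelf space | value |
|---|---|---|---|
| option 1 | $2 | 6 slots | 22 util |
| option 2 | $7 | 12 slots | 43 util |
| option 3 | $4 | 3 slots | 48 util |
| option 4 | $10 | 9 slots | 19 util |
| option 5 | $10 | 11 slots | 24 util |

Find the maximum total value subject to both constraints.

115 util

Feasible sets respecting both limits:
- option 2+option 3+option 5: cost 21, shelf space 26, value 115
- option 1+option 2+option 3: cost 13, shelf space 21, value 113
- option 2+option 3+option 4: cost 21, shelf space 24, value 110
Best: 115 util.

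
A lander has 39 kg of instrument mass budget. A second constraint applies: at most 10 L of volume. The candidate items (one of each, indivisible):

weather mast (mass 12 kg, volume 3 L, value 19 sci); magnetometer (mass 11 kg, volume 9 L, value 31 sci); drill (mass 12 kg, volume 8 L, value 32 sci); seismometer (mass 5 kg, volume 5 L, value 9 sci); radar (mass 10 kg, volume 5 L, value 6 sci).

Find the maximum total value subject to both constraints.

Feasible sets respecting both limits:
- drill: mass 12, volume 8, value 32
- magnetometer: mass 11, volume 9, value 31
- weather mast+seismometer: mass 17, volume 8, value 28
Best: 32 sci.

32 sci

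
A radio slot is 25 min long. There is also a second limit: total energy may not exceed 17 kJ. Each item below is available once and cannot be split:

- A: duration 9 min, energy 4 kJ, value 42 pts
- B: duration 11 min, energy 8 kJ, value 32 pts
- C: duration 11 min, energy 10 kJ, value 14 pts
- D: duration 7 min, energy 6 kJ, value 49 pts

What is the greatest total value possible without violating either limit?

Feasible sets respecting both limits:
- A+D: duration 16, energy 10, value 91
- B+D: duration 18, energy 14, value 81
- A+B: duration 20, energy 12, value 74
Best: 91 pts.

91 pts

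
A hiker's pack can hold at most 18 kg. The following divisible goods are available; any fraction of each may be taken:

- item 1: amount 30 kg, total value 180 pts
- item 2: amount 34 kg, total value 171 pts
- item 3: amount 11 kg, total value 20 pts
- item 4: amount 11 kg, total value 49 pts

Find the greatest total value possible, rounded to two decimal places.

Take in order of value per unit:
- item 1 (180/30 per unit): 18 of 30 → value 18×180/30 = 108.0000, running total 108.00
Total 108.00.

108.00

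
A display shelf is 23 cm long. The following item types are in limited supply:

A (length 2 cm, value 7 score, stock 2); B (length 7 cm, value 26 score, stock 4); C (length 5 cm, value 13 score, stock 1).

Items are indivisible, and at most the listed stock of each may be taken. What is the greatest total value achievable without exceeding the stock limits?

Best selections within length 23 and stock limits:
- 1×A + 3×B: length 23, value 85
- 2×A + 2×B + 1×C: length 23, value 79
- 3×B: length 21, value 78
Best: 85 score.

85 score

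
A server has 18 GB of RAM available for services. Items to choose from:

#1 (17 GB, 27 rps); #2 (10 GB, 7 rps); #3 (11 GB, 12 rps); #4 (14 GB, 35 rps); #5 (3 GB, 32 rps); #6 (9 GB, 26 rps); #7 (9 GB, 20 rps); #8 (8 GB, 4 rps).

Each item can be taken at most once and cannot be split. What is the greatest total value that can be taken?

67 rps

This is a 0/1 knapsack; check combinations near the capacity.
- #4+#5: memory 14+3=17, value 35+32=67
- #5+#6: memory 3+9=12, value 32+26=58
- #5+#7: memory 3+9=12, value 32+20=52
Best: 67 rps.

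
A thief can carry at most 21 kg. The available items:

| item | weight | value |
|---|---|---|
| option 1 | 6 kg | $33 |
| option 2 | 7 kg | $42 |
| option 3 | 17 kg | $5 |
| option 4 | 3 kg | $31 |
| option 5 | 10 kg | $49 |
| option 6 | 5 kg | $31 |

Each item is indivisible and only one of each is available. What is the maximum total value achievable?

Check high-value combinations within 21 kg:
- option 1+option 2+option 4+option 6: weight 6+7+3+5=21, value 33+42+31+31=137
- option 2+option 4+option 5: weight 7+3+10=20, value 42+31+49=122
- option 1+option 4+option 5: weight 6+3+10=19, value 33+31+49=113
- option 1+option 5+option 6: weight 6+10+5=21, value 33+49+31=113
Best: $137.

$137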